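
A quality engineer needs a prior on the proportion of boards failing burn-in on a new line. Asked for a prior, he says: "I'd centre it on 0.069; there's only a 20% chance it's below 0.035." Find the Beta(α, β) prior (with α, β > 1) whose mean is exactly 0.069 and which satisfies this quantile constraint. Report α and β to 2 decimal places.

With mean 0.069 fixed, write α = 0.069s, β = 0.931s where s = α+β.
Need P(θ < 0.035) = 0.2 under Beta(0.069s, 0.931s). Normal approximation: (q−m)/√(m(1−m)/s) ≈ z_{0.2} = -0.842, so s ≈ 0.069·0.931·(-0.842)²/(0.035−0.069)² = 39.4.
At s = 39.4: P(θ<0.035) ≈ 0.203. Adjusting to match 0.2 gives s ≈ 39.94.
So α = 0.069·39.94 ≈ 2.76, β = 0.931·39.94 ≈ 37.19.

α ≈ 2.76, β ≈ 37.19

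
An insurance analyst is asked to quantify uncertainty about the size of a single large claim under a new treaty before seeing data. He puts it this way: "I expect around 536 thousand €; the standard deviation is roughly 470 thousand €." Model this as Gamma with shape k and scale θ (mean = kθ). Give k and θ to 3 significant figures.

For Gamma(k, scale θ): mean = kθ, variance = kθ², so CV = 1/√k.
CV = SD/mean = 470/536 = 0.8769, hence k = 1/CV² = 1.3.
Then θ = mean/k = 536/1.3 = 412.

k ≈ 1.3, θ ≈ 412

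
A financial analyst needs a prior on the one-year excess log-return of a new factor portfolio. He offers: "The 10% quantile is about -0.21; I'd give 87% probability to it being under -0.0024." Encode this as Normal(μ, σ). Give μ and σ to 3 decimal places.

For Normal(μ,σ), the p-quantile is μ + z_p·σ. Here z_{0.1} = -1.282, z_{0.87} = 1.126.
So -0.21 = μ − 1.282σ and -0.0024 = μ + 1.126σ.
Subtracting: σ = (-0.0024 − -0.21)/(1.126 − (-1.282)) = 0.086.
Then μ = -0.21 − (-1.282)·0.086 = -0.100.

μ = -0.100, σ = 0.086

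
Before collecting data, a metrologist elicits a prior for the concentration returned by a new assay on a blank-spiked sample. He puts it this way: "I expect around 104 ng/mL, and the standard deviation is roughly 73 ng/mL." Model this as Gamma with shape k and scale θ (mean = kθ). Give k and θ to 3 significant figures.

For Gamma(k, scale θ): mean = kθ, variance = kθ², so CV = 1/√k.
CV = SD/mean = 73/104 = 0.7019, hence k = 1/CV² = 2.03.
Then θ = mean/k = 104/2.03 = 51.2.

k ≈ 2.03, θ ≈ 51.2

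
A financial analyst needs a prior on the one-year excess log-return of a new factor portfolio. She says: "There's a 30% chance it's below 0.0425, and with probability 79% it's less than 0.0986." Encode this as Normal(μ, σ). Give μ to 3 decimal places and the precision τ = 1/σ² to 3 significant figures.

μ = 0.065, τ = 563

For Normal(μ,σ), the p-quantile is μ + z_p·σ. Here z_{0.3} = -0.5244, z_{0.79} = 0.8064.
So 0.0425 = μ − 0.5244σ and 0.0986 = μ + 0.8064σ.
Subtracting: σ = (0.0986 − 0.0425)/(0.8064 − (-0.5244)) = 0.042.
Then μ = 0.0425 − (-0.5244)·0.042 = 0.065.
Precision τ = 1/σ² = 1/0.04215² = 563.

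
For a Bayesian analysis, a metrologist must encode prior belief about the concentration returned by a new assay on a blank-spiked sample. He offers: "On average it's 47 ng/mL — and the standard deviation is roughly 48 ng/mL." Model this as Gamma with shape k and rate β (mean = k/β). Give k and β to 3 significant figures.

For Gamma(k, rate β): mean = k/β, variance = k/β², so CV = 1/√k.
CV = SD/mean = 48/47 = 1.021, hence k = 1/CV² = 0.959.
Then β = k/mean = 0.959/47 = 0.0204.

k ≈ 0.959, β ≈ 0.0204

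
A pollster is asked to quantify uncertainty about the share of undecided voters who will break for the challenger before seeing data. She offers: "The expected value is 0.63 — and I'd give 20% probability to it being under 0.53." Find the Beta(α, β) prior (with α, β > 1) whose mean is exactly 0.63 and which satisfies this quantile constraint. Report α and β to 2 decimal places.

α ≈ 10.13, β ≈ 5.95

With mean 0.63 fixed, write α = 0.63s, β = 0.37s where s = α+β.
Need P(θ < 0.53) = 0.2 under Beta(0.63s, 0.37s). Normal approximation: (q−m)/√(m(1−m)/s) ≈ z_{0.2} = -0.842, so s ≈ 0.63·0.37·(-0.842)²/(0.53−0.63)² = 16.5.
At s = 16.5: P(θ<0.53) ≈ 0.197. Adjusting to match 0.2 gives s ≈ 16.07.
So α = 0.63·16.07 ≈ 10.13, β = 0.37·16.07 ≈ 5.95.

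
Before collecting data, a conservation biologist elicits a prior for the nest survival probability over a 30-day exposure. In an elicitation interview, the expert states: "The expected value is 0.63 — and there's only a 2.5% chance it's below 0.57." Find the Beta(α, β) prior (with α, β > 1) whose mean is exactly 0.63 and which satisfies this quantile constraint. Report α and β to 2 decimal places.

α ≈ 160.93, β ≈ 94.52

With mean 0.63 fixed, write α = 0.63s, β = 0.37s where s = α+β.
Need P(θ < 0.57) = 0.025 under Beta(0.63s, 0.37s). Normal approximation: (q−m)/√(m(1−m)/s) ≈ z_{0.025} = -1.96, so s ≈ 0.63·0.37·(-1.96)²/(0.57−0.63)² = 248.7.
At s = 248.7: P(θ<0.57) ≈ 0.027. Adjusting to match 0.025 gives s ≈ 255.45.
So α = 0.63·255.45 ≈ 160.93, β = 0.37·255.45 ≈ 94.52.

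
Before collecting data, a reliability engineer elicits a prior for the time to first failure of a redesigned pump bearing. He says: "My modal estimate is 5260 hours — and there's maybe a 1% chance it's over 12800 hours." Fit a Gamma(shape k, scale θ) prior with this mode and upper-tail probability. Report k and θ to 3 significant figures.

k ≈ 6.97, θ ≈ 881

Gamma(k,θ) with k>1 has mode (k−1)θ, so θ = 5260/(k−1).
Need P(X < 12800) = 0.99 with θ tied to k this way. Start at k = 2, θ = 5260: P(X<12800) ≈ 0.699.
Too low — raise k to concentrate. Iterating converges to k ≈ 6.97.
Then θ = 5260/(6.97−1) ≈ 881.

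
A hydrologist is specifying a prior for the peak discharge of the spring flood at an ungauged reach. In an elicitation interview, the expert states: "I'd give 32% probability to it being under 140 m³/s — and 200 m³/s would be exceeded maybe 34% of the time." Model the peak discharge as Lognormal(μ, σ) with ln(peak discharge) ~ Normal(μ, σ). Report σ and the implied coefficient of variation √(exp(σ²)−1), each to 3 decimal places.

If T ~ Lognormal(μ,σ) then ln T ~ Normal(μ,σ), so the p-quantile of ln T is μ + z_p·σ.
ln(140) = 4.942 and ln(200) = 5.298; z_{0.32} = -0.4677, z_{0.66} = 0.4125.
σ = (5.298 − 4.942)/(0.4125 − (-0.4677)) = 0.405.
μ = 4.942 − (-0.4677)·0.405 = 5.131.
CV = √(exp(σ²)−1) = √(exp(0.1642)−1) = 0.422.

σ ≈ 0.405, CV ≈ 0.422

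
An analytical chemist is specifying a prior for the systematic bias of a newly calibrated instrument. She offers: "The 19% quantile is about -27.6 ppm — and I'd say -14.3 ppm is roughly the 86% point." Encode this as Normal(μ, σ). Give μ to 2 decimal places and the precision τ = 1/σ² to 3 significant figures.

μ = -21.64, τ = 0.0217

The p-quantile of Normal(μ,σ) is μ + z_p·σ, with z_{0.19} = -0.8779 and z_{0.86} = 1.08.
Eliminate σ: μ = (z₂·x₁ − z₁·x₂)/(z₂ − z₁) = (1.08·-27.6 − (-0.8779)·-14.3)/1.958 = -21.64.
Then σ = (x₂ − x₁)/(z₂ − z₁) = (-14.3 − -27.6)/1.958 = 6.79.
Precision τ = 1/σ² = 1/6.792² = 0.0217.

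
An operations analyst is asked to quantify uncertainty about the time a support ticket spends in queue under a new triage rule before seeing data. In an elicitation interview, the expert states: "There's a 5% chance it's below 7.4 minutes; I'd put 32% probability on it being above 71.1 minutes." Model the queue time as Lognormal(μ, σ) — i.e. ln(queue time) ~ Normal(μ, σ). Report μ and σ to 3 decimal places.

If T ~ Lognormal(μ,σ) then ln T ~ Normal(μ,σ), so the p-quantile of ln T is μ + z_p·σ.
ln(7.4) = 2.001 and ln(71.1) = 4.264; z_{0.05} = -1.645, z_{0.68} = 0.4677.
σ = (4.264 − 2.001)/(0.4677 − (-1.645)) = 1.071.
μ = 2.001 − (-1.645)·1.071 = 3.763.

μ ≈ 3.763, σ ≈ 1.071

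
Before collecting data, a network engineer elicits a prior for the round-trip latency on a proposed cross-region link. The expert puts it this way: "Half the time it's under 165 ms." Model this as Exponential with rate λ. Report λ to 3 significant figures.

λ ≈ 0.0042

Exponential median = ln 2 / λ, so λ = ln 2 / 165.0 = 0.0042.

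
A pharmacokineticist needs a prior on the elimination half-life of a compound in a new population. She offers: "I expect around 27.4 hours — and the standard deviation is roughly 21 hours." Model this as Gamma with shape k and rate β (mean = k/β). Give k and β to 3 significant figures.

For Gamma(k, rate β): mean = k/β, variance = k/β², so CV = 1/√k.
CV = SD/mean = 21/27.4 = 0.7664, hence k = 1/CV² = 1.7.
Then β = k/mean = 1.7/27.4 = 0.0621.

k ≈ 1.7, β ≈ 0.0621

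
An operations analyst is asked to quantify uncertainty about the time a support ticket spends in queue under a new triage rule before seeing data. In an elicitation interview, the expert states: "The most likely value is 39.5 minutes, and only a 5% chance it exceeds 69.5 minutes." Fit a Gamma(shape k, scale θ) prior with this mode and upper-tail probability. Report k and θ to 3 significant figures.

k ≈ 9.74, θ ≈ 4.52

Gamma(k,θ) with k>1 has mode (k−1)θ, so θ = 39.5/(k−1).
Need P(X < 69.5) = 0.95 with θ tied to k this way. Start at k = 2, θ = 39.5: P(X<69.5) ≈ 0.525.
Too low — raise k to concentrate. Iterating converges to k ≈ 9.74.
Then θ = 39.5/(9.74−1) ≈ 4.52.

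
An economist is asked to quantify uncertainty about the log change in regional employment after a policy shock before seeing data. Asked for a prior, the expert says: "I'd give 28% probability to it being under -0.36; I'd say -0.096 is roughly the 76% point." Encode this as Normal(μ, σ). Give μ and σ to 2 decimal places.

The p-quantile of Normal(μ,σ) is μ + z_p·σ, with z_{0.28} = -0.5828 and z_{0.76} = 0.7063.
Eliminate σ: μ = (z₂·x₁ − z₁·x₂)/(z₂ − z₁) = (0.7063·-0.36 − (-0.5828)·-0.096)/1.289 = -0.24.
Then σ = (x₂ − x₁)/(z₂ − z₁) = (-0.096 − -0.36)/1.289 = 0.20.

μ = -0.24, σ = 0.20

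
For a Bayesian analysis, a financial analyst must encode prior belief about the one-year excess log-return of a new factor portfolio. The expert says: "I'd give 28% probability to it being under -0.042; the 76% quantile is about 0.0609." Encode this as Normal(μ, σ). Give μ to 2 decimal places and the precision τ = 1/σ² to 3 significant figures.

The p-quantile of Normal(μ,σ) is μ + z_p·σ, with z_{0.28} = -0.5828 and z_{0.76} = 0.7063.
Eliminate σ: μ = (z₂·x₁ − z₁·x₂)/(z₂ − z₁) = (0.7063·-0.042 − (-0.5828)·0.0609)/1.289 = 0.00.
Then σ = (x₂ − x₁)/(z₂ − z₁) = (0.0609 − -0.042)/1.289 = 0.08.
Precision τ = 1/σ² = 1/0.07982² = 157.

μ = 0.00, τ = 157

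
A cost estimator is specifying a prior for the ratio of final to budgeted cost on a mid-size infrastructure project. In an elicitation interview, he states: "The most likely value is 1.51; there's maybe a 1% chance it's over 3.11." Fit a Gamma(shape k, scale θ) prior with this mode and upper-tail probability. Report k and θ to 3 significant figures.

Gamma(k,θ) with k>1 has mode (k−1)θ, so θ = 1.51/(k−1).
Need P(X < 3.11) = 0.99 with θ tied to k this way. Start at k = 2, θ = 1.51: P(X<3.11) ≈ 0.610.
Too low — raise k to concentrate. Iterating converges to k ≈ 10.4.
Then θ = 1.51/(10.4−1) ≈ 0.161.

k ≈ 10.4, θ ≈ 0.161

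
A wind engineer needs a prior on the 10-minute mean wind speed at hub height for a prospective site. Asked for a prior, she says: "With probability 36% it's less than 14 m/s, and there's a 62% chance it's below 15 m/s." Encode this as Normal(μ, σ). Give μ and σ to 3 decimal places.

For Normal(μ,σ), the p-quantile is μ + z_p·σ. Here z_{0.36} = -0.3585, z_{0.62} = 0.3055.
So 14 = μ − 0.3585σ and 15 = μ + 0.3055σ.
Subtracting: σ = (15 − 14)/(0.3055 − (-0.3585)) = 1.506.
Then μ = 14 − (-0.3585)·1.506 = 14.540.

μ = 14.540, σ = 1.506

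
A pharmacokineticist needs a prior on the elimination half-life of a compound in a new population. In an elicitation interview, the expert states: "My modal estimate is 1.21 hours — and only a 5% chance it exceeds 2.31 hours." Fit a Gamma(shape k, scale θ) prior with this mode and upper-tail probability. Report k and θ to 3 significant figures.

k ≈ 7.65, θ ≈ 0.182

Gamma(k,θ) with k>1 has mode (k−1)θ, so θ = 1.21/(k−1).
Need P(X < 2.31) = 0.95 with θ tied to k this way. Start at k = 2, θ = 1.21: P(X<2.31) ≈ 0.569.
Too low — raise k to concentrate. Iterating converges to k ≈ 7.65.
Then θ = 1.21/(7.65−1) ≈ 0.182.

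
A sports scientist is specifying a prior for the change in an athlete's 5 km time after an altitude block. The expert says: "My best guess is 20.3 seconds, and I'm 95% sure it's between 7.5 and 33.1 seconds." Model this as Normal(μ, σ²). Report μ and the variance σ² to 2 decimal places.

A symmetric 95% interval runs μ ± z·σ with z = 1.96.
Half-width = 12.8, so σ = 12.8/1.96 = 6.531 and σ² = 42.65.
μ is the stated best guess, 20.30.

μ = 20.30, σ² = 42.65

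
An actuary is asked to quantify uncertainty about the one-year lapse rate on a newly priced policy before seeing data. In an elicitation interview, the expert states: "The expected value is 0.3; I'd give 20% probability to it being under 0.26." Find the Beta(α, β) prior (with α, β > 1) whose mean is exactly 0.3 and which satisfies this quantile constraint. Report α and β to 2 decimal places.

α ≈ 28.43, β ≈ 66.33

With mean 0.3 fixed, write α = 0.3s, β = 0.7s where s = α+β.
Need P(θ < 0.26) = 0.2 under Beta(0.3s, 0.7s). Normal approximation: (q−m)/√(m(1−m)/s) ≈ z_{0.2} = -0.842, so s ≈ 0.3·0.7·(-0.842)²/(0.26−0.3)² = 93.0.
At s = 93.0: P(θ<0.26) ≈ 0.202. Adjusting to match 0.2 gives s ≈ 94.75.
So α = 0.3·94.75 ≈ 28.43, β = 0.7·94.75 ≈ 66.33.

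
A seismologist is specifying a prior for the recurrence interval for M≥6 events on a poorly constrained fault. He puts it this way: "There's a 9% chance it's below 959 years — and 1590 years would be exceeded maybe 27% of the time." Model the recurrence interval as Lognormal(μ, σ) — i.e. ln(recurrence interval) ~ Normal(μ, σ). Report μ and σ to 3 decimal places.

μ ≈ 7.213, σ ≈ 0.259

If T ~ Lognormal(μ,σ) then ln T ~ Normal(μ,σ), so the p-quantile of ln T is μ + z_p·σ.
ln(959) = 6.866 and ln(1590) = 7.371; z_{0.09} = -1.341, z_{0.73} = 0.6128.
σ = (7.371 − 6.866)/(0.6128 − (-1.341)) = 0.259.
μ = 6.866 − (-1.341)·0.259 = 7.213.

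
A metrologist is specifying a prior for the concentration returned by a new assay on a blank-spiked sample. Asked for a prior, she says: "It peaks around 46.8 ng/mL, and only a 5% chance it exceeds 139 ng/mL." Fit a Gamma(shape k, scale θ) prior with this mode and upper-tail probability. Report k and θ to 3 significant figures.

Gamma(k,θ) with k>1 has mode (k−1)θ, so θ = 46.8/(k−1).
Need P(X < 139) = 0.95 with θ tied to k this way. Start at k = 2, θ = 46.8: P(X<139) ≈ 0.796.
Too low — raise k to concentrate. Iterating converges to k ≈ 3.24.
Then θ = 46.8/(3.24−1) ≈ 20.9.

k ≈ 3.24, θ ≈ 20.9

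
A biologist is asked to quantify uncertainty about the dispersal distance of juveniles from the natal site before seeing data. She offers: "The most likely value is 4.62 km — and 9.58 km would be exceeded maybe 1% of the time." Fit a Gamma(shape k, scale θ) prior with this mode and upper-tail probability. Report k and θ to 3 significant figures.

k ≈ 10.2, θ ≈ 0.504

Gamma(k,θ) with k>1 has mode (k−1)θ, so θ = 4.62/(k−1).
Need P(X < 9.58) = 0.99 with θ tied to k this way. Start at k = 2, θ = 4.62: P(X<9.58) ≈ 0.614.
Too low — raise k to concentrate. Iterating converges to k ≈ 10.2.
Then θ = 4.62/(10.2−1) ≈ 0.504.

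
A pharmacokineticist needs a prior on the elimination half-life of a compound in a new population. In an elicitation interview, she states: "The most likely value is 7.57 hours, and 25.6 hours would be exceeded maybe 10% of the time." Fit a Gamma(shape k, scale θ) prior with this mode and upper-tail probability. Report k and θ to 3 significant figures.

Gamma(k,θ) with k>1 has mode (k−1)θ, so θ = 7.57/(k−1).
Need P(X < 25.6) = 0.9 with θ tied to k this way. Start at k = 2, θ = 7.57: P(X<25.6) ≈ 0.851.
Too low — raise k to concentrate. Iterating converges to k ≈ 2.27.
Then θ = 7.57/(2.27−1) ≈ 5.98.

k ≈ 2.27, θ ≈ 5.98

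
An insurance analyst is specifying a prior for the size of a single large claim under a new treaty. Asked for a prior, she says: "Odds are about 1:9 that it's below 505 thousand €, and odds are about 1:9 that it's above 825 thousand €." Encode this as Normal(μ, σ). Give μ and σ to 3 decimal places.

For Normal(μ,σ), the p-quantile is μ + z_p·σ. Here z_{0.1} = -1.282, z_{0.9} = 1.282.
So 505 = μ − 1.282σ and 825 = μ + 1.282σ.
Subtracting: σ = (825 − 505)/(1.282 − (-1.282)) = 124.849.
Then μ = 505 − (-1.282)·124.849 = 665.000.

μ = 665.000, σ = 124.849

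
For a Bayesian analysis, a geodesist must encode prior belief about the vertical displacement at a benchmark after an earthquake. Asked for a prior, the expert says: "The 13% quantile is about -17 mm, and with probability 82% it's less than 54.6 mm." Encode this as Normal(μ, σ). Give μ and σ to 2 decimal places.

μ = 22.50, σ = 35.07

The p-quantile of Normal(μ,σ) is μ + z_p·σ, with z_{0.13} = -1.126 and z_{0.82} = 0.9154.
Eliminate σ: μ = (z₂·x₁ − z₁·x₂)/(z₂ − z₁) = (0.9154·-17 − (-1.126)·54.6)/2.042 = 22.50.
Then σ = (x₂ − x₁)/(z₂ − z₁) = (54.6 − -17)/2.042 = 35.07.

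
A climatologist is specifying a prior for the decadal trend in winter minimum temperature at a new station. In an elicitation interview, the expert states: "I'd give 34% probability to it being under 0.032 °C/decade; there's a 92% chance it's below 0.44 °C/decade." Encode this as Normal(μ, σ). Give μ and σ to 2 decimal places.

μ = 0.12, σ = 0.22

The p-quantile of Normal(μ,σ) is μ + z_p·σ, with z_{0.34} = -0.4125 and z_{0.92} = 1.405.
Eliminate σ: μ = (z₂·x₁ − z₁·x₂)/(z₂ − z₁) = (1.405·0.032 − (-0.4125)·0.44)/1.818 = 0.12.
Then σ = (x₂ − x₁)/(z₂ − z₁) = (0.44 − 0.032)/1.818 = 0.22.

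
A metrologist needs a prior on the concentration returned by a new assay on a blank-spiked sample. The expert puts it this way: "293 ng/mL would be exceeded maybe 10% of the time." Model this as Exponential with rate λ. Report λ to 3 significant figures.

λ ≈ 0.00786

P(T > 293.0) = e^(−λ·293.0) = 0.1, so λ = −ln(0.1)/293.0 = 0.00786.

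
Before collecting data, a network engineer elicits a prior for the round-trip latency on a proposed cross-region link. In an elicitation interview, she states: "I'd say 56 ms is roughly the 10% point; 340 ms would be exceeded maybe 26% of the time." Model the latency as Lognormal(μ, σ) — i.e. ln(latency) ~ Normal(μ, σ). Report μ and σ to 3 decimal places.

If T ~ Lognormal(μ,σ) then ln T ~ Normal(μ,σ), so the p-quantile of ln T is μ + z_p·σ.
ln(56) = 4.025 and ln(340) = 5.829; z_{0.1} = -1.282, z_{0.74} = 0.6433.
σ = (5.829 − 4.025)/(0.6433 − (-1.282)) = 0.937.
μ = 4.025 − (-1.282)·0.937 = 5.226.

μ ≈ 5.226, σ ≈ 0.937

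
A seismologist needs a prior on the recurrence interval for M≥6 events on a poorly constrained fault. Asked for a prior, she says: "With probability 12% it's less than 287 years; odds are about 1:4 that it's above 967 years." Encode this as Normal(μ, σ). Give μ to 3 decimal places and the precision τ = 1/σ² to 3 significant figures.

μ = 683.205, τ = 8.79e-06

For Normal(μ,σ), the p-quantile is μ + z_p·σ. Here z_{0.12} = -1.175, z_{0.8} = 0.8416.
So 287 = μ − 1.175σ and 967 = μ + 0.8416σ.
Subtracting: σ = (967 − 287)/(0.8416 − (-1.175)) = 337.200.
Then μ = 287 − (-1.175)·337.200 = 683.205.
Precision τ = 1/σ² = 1/337.2² = 8.79e-06.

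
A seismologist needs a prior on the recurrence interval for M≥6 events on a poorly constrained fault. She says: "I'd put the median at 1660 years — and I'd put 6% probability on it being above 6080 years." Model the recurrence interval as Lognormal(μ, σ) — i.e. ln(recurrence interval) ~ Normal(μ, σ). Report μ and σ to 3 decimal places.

If T ~ Lognormal(μ,σ) then ln T ~ Normal(μ,σ), so the p-quantile of ln T is μ + z_p·σ.
ln(1660) = 7.415 and ln(6080) = 8.713; z_{0.5} = 0, z_{0.94} = 1.555.
σ = (8.713 − 7.415)/(1.555 − (0)) = 0.835.
μ = 7.415 − (0)·0.835 = 7.415.

μ ≈ 7.415, σ ≈ 0.835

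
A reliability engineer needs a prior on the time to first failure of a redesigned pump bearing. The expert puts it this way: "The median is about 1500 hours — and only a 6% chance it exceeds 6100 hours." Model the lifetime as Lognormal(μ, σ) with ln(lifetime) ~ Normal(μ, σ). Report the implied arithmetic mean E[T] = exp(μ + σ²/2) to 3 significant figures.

If T ~ Lognormal(μ,σ) then ln T ~ Normal(μ,σ), so the p-quantile of ln T is μ + z_p·σ.
ln(1500) = 7.313 and ln(6100) = 8.716; z_{0.5} = 0, z_{0.94} = 1.555.
σ = (8.716 − 7.313)/(1.555 − (0)) = 0.902.
μ = 7.313 − (0)·0.902 = 7.313.
E[T] = exp(μ + σ²/2) = exp(7.313 + 0.4070) = 2250 hours.

E[T] ≈ 2250 hours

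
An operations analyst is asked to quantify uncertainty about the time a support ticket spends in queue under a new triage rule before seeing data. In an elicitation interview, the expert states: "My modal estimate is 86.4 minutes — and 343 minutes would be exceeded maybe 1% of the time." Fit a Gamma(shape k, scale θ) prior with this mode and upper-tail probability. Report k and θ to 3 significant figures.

Gamma(k,θ) with k>1 has mode (k−1)θ, so θ = 86.4/(k−1).
Need P(X < 343) = 0.99 with θ tied to k this way. Start at k = 2, θ = 86.4: P(X<343) ≈ 0.906.
Too low — raise k to concentrate. Iterating converges to k ≈ 3.2.
Then θ = 86.4/(3.2−1) ≈ 39.2.

k ≈ 3.2, θ ≈ 39.2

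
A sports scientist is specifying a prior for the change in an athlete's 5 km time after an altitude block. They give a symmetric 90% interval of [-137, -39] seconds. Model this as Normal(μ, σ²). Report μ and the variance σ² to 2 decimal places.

A symmetric 90% interval runs μ ± z·σ with z = 1.645.
Half-width = 49, so σ = 49/1.645 = 29.790 and σ² = 887.44.
μ is the interval midpoint, -88.00.

μ = -88.00, σ² = 887.44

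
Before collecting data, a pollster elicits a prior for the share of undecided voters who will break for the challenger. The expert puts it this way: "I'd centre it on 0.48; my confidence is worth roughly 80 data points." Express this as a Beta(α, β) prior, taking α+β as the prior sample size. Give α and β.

Under the effective-sample-size interpretation, Beta(α, β) has prior mean α/(α+β) and prior sample size α+β.
So α+β = 80 and α/(α+β) = 0.48, giving α = 0.48·80 = 38.4 and β = 80 − 38.4 = 41.6.

α = 38.4, β = 41.6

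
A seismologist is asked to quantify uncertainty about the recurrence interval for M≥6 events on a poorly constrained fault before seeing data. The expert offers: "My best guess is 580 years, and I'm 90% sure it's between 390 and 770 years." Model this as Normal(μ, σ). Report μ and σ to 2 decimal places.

A symmetric 90% interval runs μ ± z·σ with z = 1.645.
Half-width = 190, so σ = 190/1.645 = 115.51.
μ is the stated best guess, 580.00.

μ = 580.00, σ = 115.51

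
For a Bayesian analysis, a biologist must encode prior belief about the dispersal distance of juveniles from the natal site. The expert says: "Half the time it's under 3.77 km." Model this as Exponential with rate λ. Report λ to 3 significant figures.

λ ≈ 0.184

Exponential median = ln 2 / λ, so λ = ln 2 / 3.77 = 0.184.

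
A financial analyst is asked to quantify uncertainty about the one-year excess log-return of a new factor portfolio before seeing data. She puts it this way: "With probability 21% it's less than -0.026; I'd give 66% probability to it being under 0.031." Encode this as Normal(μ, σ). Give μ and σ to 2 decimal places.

The p-quantile of Normal(μ,σ) is μ + z_p·σ, with z_{0.21} = -0.8064 and z_{0.66} = 0.4125.
Eliminate σ: μ = (z₂·x₁ − z₁·x₂)/(z₂ − z₁) = (0.4125·-0.026 − (-0.8064)·0.031)/1.219 = 0.01.
Then σ = (x₂ − x₁)/(z₂ − z₁) = (0.031 − -0.026)/1.219 = 0.05.

μ = 0.01, σ = 0.05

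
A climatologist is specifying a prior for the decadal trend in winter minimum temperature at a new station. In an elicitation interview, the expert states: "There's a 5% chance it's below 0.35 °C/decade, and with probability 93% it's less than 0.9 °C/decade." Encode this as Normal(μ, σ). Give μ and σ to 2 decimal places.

For Normal(μ,σ), the p-quantile is μ + z_p·σ. Here z_{0.05} = -1.645, z_{0.93} = 1.476.
So 0.35 = μ − 1.645σ and 0.9 = μ + 1.476σ.
Subtracting: σ = (0.9 − 0.35)/(1.476 − (-1.645)) = 0.18.
Then μ = 0.35 − (-1.645)·0.18 = 0.64.

μ = 0.64, σ = 0.18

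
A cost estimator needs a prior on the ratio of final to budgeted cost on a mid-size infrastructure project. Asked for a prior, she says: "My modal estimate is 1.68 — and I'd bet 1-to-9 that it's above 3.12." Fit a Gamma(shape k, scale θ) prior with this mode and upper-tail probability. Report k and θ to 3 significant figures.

Gamma(k,θ) with k>1 has mode (k−1)θ, so θ = 1.68/(k−1).
Need P(X < 3.12) = 0.9 with θ tied to k this way. Start at k = 2, θ = 1.68: P(X<3.12) ≈ 0.554.
Too low — raise k to concentrate. Iterating converges to k ≈ 5.98.
Then θ = 1.68/(5.98−1) ≈ 0.337.

k ≈ 5.98, θ ≈ 0.337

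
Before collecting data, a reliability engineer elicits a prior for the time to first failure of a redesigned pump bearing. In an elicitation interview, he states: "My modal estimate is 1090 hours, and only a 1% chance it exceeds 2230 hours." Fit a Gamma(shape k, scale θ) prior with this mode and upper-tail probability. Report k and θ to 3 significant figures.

k ≈ 10.5, θ ≈ 114

Gamma(k,θ) with k>1 has mode (k−1)θ, so θ = 1090/(k−1).
Need P(X < 2230) = 0.99 with θ tied to k this way. Start at k = 2, θ = 1090: P(X<2230) ≈ 0.606.
Too low — raise k to concentrate. Iterating converges to k ≈ 10.5.
Then θ = 1090/(10.5−1) ≈ 114.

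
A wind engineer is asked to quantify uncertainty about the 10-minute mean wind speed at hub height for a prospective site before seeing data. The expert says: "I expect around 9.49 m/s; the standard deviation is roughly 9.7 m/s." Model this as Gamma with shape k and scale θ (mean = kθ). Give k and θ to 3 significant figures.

k ≈ 0.957, θ ≈ 9.91

For Gamma(k, scale θ): mean = kθ, variance = kθ², so CV = 1/√k.
CV = SD/mean = 9.7/9.49 = 1.022, hence k = 1/CV² = 0.957.
Then θ = mean/k = 9.49/0.957 = 9.91.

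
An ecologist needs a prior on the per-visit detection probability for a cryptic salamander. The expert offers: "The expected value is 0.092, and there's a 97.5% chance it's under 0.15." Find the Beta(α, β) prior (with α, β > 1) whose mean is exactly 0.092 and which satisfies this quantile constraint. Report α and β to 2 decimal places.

α ≈ 10.88, β ≈ 107.33

With mean 0.092 fixed, write α = 0.092s, β = 0.908s where s = α+β.
Need P(θ < 0.15) = 0.975 under Beta(0.092s, 0.908s). Normal approximation: (q−m)/√(m(1−m)/s) ≈ z_{0.975} = 1.96, so s ≈ 0.092·0.908·(1.96)²/(0.15−0.092)² = 95.4.
At s = 95.4: P(θ<0.15) ≈ 0.962. Adjusting to match 0.975 gives s ≈ 118.21.
So α = 0.092·118.21 ≈ 10.88, β = 0.908·118.21 ≈ 107.33.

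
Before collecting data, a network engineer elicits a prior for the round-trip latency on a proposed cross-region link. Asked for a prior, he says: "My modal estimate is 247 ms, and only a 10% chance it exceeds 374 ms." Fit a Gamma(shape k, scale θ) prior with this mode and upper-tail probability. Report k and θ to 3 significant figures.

k ≈ 11.8, θ ≈ 22.8

Gamma(k,θ) with k>1 has mode (k−1)θ, so θ = 247/(k−1).
Need P(X < 374) = 0.9 with θ tied to k this way. Start at k = 2, θ = 247: P(X<374) ≈ 0.447.
Too low — raise k to concentrate. Iterating converges to k ≈ 11.8.
Then θ = 247/(11.8−1) ≈ 22.8.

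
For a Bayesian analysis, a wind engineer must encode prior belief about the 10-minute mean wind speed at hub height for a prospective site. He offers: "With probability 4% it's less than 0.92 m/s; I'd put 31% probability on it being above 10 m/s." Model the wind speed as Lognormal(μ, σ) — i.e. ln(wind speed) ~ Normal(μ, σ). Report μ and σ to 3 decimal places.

If T ~ Lognormal(μ,σ) then ln T ~ Normal(μ,σ), so the p-quantile of ln T is μ + z_p·σ.
ln(0.92) = -0.08338 and ln(10) = 2.303; z_{0.04} = -1.751, z_{0.69} = 0.4959.
σ = (2.303 − -0.08338)/(0.4959 − (-1.751)) = 1.062.
μ = -0.08338 − (-1.751)·1.062 = 1.776.

μ ≈ 1.776, σ ≈ 1.062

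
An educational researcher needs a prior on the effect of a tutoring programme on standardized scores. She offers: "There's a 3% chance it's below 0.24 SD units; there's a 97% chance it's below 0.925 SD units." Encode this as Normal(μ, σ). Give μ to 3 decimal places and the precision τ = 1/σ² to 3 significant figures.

μ = 0.583, τ = 30.2

The p-quantile of Normal(μ,σ) is μ + z_p·σ, with z_{0.03} = -1.881 and z_{0.97} = 1.881.
Eliminate σ: μ = (z₂·x₁ − z₁·x₂)/(z₂ − z₁) = (1.881·0.24 − (-1.881)·0.925)/3.762 = 0.583.
Then σ = (x₂ − x₁)/(z₂ − z₁) = (0.925 − 0.24)/3.762 = 0.182.
Precision τ = 1/σ² = 1/0.1821² = 30.2.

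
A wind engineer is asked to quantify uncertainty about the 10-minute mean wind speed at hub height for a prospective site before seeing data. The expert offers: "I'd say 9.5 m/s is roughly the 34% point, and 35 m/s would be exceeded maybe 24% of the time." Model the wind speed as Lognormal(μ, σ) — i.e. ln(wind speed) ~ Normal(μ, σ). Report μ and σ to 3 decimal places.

μ ≈ 2.732, σ ≈ 1.166

If T ~ Lognormal(μ,σ) then ln T ~ Normal(μ,σ), so the p-quantile of ln T is μ + z_p·σ.
ln(9.5) = 2.251 and ln(35) = 3.555; z_{0.34} = -0.4125, z_{0.76} = 0.7063.
σ = (3.555 − 2.251)/(0.7063 − (-0.4125)) = 1.166.
μ = 2.251 − (-0.4125)·1.166 = 2.732.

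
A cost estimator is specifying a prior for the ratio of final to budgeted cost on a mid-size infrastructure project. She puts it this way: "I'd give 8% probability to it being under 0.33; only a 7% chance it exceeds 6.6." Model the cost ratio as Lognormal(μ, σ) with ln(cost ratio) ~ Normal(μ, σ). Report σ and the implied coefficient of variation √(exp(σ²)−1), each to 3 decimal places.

σ ≈ 1.040, CV ≈ 1.396

If T ~ Lognormal(μ,σ) then ln T ~ Normal(μ,σ), so the p-quantile of ln T is μ + z_p·σ.
ln(0.33) = -1.109 and ln(6.6) = 1.887; z_{0.08} = -1.405, z_{0.93} = 1.476.
σ = (1.887 − -1.109)/(1.476 − (-1.405)) = 1.040.
μ = -1.109 − (-1.405)·1.040 = 0.352.
CV = √(exp(σ²)−1) = √(exp(1.0813)−1) = 1.396.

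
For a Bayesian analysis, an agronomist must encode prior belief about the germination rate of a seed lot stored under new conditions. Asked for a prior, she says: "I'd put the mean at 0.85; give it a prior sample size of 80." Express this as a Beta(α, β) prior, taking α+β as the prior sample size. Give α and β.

α = 68, β = 12

Under the effective-sample-size interpretation, Beta(α, β) has prior mean α/(α+β) and prior sample size α+β.
So α+β = 80 and α/(α+β) = 0.85, giving α = 0.85·80 = 68 and β = 80 − 68 = 12.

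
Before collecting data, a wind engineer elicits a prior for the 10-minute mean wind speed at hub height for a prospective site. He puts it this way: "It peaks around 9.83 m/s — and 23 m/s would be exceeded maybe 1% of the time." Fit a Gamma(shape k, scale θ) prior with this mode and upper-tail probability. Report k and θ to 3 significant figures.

k ≈ 7.59, θ ≈ 1.49

Gamma(k,θ) with k>1 has mode (k−1)θ, so θ = 9.83/(k−1).
Need P(X < 23) = 0.99 with θ tied to k this way. Start at k = 2, θ = 9.83: P(X<23) ≈ 0.678.
Too low — raise k to concentrate. Iterating converges to k ≈ 7.59.
Then θ = 9.83/(7.59−1) ≈ 1.49.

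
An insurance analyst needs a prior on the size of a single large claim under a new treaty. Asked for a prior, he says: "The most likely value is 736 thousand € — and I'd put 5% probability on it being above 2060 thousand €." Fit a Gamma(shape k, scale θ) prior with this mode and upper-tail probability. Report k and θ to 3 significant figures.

Gamma(k,θ) with k>1 has mode (k−1)θ, so θ = 736/(k−1).
Need P(X < 2060) = 0.95 with θ tied to k this way. Start at k = 2, θ = 736: P(X<2060) ≈ 0.769.
Too low — raise k to concentrate. Iterating converges to k ≈ 3.53.
Then θ = 736/(3.53−1) ≈ 291.

k ≈ 3.53, θ ≈ 291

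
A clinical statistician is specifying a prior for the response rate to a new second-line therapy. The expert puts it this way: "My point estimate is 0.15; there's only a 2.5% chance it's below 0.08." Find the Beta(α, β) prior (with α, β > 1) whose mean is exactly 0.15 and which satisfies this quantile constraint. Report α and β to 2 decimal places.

α ≈ 11.59, β ≈ 65.68

With mean 0.15 fixed, write α = 0.15s, β = 0.85s where s = α+β.
Need P(θ < 0.08) = 0.025 under Beta(0.15s, 0.85s). Normal approximation: (q−m)/√(m(1−m)/s) ≈ z_{0.025} = -1.96, so s ≈ 0.15·0.85·(-1.96)²/(0.08−0.15)² = 100.0.
At s = 100.0: P(θ<0.08) ≈ 0.012. Adjusting to match 0.025 gives s ≈ 77.26.
So α = 0.15·77.26 ≈ 11.59, β = 0.85·77.26 ≈ 65.68.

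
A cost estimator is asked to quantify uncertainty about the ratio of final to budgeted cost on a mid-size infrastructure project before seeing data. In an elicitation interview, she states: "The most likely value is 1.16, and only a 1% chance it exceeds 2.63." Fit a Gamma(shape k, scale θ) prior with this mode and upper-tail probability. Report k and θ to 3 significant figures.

Gamma(k,θ) with k>1 has mode (k−1)θ, so θ = 1.16/(k−1).
Need P(X < 2.63) = 0.99 with θ tied to k this way. Start at k = 2, θ = 1.16: P(X<2.63) ≈ 0.662.
Too low — raise k to concentrate. Iterating converges to k ≈ 8.15.
Then θ = 1.16/(8.15−1) ≈ 0.162.

k ≈ 8.15, θ ≈ 0.162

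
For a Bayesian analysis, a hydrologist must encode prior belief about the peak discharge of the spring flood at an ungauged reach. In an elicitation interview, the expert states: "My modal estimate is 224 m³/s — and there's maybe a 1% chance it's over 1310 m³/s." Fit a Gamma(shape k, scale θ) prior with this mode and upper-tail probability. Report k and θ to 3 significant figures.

Gamma(k,θ) with k>1 has mode (k−1)θ, so θ = 224/(k−1).
Need P(X < 1310) = 0.99 with θ tied to k this way. Start at k = 2, θ = 224: P(X<1310) ≈ 0.980.
Too low — raise k to concentrate. Iterating converges to k ≈ 2.2.
Then θ = 224/(2.2−1) ≈ 187.

k ≈ 2.2, θ ≈ 187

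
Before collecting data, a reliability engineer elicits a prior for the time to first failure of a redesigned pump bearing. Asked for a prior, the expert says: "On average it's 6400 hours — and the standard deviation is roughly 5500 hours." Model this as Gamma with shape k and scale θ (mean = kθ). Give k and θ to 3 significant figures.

For Gamma(k, scale θ): mean = kθ, variance = kθ², so CV = 1/√k.
CV = SD/mean = 5500/6400 = 0.8594, hence k = 1/CV² = 1.35.
Then θ = mean/k = 6400/1.35 = 4730.

k ≈ 1.35, θ ≈ 4730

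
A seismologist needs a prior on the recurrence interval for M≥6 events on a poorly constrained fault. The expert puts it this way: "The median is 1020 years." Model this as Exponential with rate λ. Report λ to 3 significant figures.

Exponential median = ln 2 / λ, so λ = ln 2 / 1020.0 = 0.00068.

λ ≈ 0.00068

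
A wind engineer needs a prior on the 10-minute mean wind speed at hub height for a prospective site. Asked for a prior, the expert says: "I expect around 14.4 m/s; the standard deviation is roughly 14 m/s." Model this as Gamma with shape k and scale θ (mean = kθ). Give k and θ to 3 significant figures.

For Gamma(k, scale θ): mean = kθ, variance = kθ², so CV = 1/√k.
CV = SD/mean = 14/14.4 = 0.9722, hence k = 1/CV² = 1.06.
Then θ = mean/k = 14.4/1.06 = 13.6.

k ≈ 1.06, θ ≈ 13.6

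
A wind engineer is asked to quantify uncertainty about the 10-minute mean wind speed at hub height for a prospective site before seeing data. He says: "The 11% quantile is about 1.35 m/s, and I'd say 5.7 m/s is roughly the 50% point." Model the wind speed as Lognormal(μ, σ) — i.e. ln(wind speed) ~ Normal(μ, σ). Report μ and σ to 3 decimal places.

μ ≈ 1.740, σ ≈ 1.174

If T ~ Lognormal(μ,σ) then ln T ~ Normal(μ,σ), so the p-quantile of ln T is μ + z_p·σ.
ln(1.35) = 0.3001 and ln(5.7) = 1.74; z_{0.11} = -1.227, z_{0.5} = 0.
σ = (1.74 − 0.3001)/(0 − (-1.227)) = 1.174.
μ = 0.3001 − (-1.227)·1.174 = 1.740.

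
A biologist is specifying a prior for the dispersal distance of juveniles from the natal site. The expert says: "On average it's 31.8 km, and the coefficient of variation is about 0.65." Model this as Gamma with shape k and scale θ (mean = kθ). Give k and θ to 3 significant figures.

k ≈ 2.37, θ ≈ 13.4

For Gamma(k, scale θ): mean = kθ, variance = kθ², so CV = 1/√k.
CV = 0.65, hence k = 1/CV² = 2.37.
Then θ = mean/k = 31.8/2.37 = 13.4.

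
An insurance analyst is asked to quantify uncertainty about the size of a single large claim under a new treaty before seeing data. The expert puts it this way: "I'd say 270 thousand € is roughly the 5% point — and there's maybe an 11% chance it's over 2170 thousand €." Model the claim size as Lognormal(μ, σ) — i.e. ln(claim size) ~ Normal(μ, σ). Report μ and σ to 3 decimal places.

μ ≈ 6.792, σ ≈ 0.726

If T ~ Lognormal(μ,σ) then ln T ~ Normal(μ,σ), so the p-quantile of ln T is μ + z_p·σ.
ln(270) = 5.598 and ln(2170) = 7.682; z_{0.05} = -1.645, z_{0.89} = 1.227.
σ = (7.682 − 5.598)/(1.227 − (-1.645)) = 0.726.
μ = 5.598 − (-1.645)·0.726 = 6.792.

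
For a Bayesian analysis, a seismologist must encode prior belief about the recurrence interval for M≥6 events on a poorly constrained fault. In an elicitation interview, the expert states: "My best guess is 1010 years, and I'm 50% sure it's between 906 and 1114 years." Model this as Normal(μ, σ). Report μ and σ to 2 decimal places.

A symmetric 50% interval runs μ ± z·σ with z = 0.6745.
Half-width = 104, so σ = 104/0.6745 = 154.19.
μ is the stated best guess, 1010.00.

μ = 1010.00, σ = 154.19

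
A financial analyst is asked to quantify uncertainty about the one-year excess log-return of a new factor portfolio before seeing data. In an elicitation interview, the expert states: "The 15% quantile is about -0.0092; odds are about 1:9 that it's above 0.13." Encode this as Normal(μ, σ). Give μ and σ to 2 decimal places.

μ = 0.05, σ = 0.06

The p-quantile of Normal(μ,σ) is μ + z_p·σ, with z_{0.15} = -1.036 and z_{0.9} = 1.282.
Eliminate σ: μ = (z₂·x₁ − z₁·x₂)/(z₂ − z₁) = (1.282·-0.0092 − (-1.036)·0.13)/2.318 = 0.05.
Then σ = (x₂ − x₁)/(z₂ − z₁) = (0.13 − -0.0092)/2.318 = 0.06.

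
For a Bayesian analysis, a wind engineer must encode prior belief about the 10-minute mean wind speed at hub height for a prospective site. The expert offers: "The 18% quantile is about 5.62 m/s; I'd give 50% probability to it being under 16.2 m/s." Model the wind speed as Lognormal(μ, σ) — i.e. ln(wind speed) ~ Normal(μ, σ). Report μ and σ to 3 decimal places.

μ ≈ 2.785, σ ≈ 1.157

If T ~ Lognormal(μ,σ) then ln T ~ Normal(μ,σ), so the p-quantile of ln T is μ + z_p·σ.
ln(5.62) = 1.726 and ln(16.2) = 2.785; z_{0.18} = -0.9154, z_{0.5} = 0.
σ = (2.785 − 1.726)/(0 − (-0.9154)) = 1.157.
μ = 1.726 − (-0.9154)·1.157 = 2.785.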